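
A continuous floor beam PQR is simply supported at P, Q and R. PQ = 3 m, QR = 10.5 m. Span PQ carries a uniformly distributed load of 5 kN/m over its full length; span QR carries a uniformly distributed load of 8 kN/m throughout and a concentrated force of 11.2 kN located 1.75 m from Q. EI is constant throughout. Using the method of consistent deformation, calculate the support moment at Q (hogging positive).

M_Q = 98.65 kN·m

Release continuity at Q by inserting a hinge; the redundant is the internal moment M_Q. The primary structure is two simply-supported spans PQ and QR.
Rotations at Q on the released spans (each span's end-slope, ×1/EI):
  span PQ: UDL 5: wL³/(24EI) = 5.625/EI
  span QR: UDL 8: wL³/(24EI) = 385.9/EI
  span QR: point load 11.2 at a = 1.75: Pab(L + b)/(6LEI) = 52.4/EI
  relative rotation θ_0 = (5.625 + 438.3)/EI = 443.9/EI
A unit hogging moment at Q produces rotation L₁/(3EI) + L₂/(3EI) = 4.5/EI.
Slope continuity at Q: θ_0 = M_Q·4.5/EI, so M_Q = 443.9/4.5 = 98.65 kN·m (hogging).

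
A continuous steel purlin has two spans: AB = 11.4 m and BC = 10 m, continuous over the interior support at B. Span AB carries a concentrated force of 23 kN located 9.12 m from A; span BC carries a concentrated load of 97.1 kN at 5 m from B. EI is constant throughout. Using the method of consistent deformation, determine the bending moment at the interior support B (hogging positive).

Insert a hinge at B; M_B is the redundant, and each span becomes simply supported.
Discontinuity in slope at B on the released structure — sum the simple-span end rotations:
  span AB: point load 23 at a = 9.12: Pab(L + a)/(6LEI) = 143.5/EI
  span BC: point load 97.1 at a = 5: Pab(L + b)/(6LEI) = 606.9/EI
  relative rotation θ_0 = (143.5 + 606.9)/EI = 750.4/EI
A unit hogging moment at B produces rotation L₁/(3EI) + L₂/(3EI) = 7.133/EI.
Compatibility: M_B·(L₁+L₂)/(3EI) = θ_0, giving M_B = 105.2 kN·m (hogging).

M_B = 105.2 kN·m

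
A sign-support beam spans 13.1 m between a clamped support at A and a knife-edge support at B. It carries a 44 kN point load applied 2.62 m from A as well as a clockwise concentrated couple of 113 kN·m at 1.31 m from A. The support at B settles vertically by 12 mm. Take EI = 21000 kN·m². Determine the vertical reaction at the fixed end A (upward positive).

R_A = 39.41 kN

Remove the prop at B; the released (primary) structure is a cantilever built in at A.
Deflection at B on the released cantilever, summing each load's contribution:
  point load 44 at a = 2.62: Pa²(3L − a)/(6EI) = 1846/EI
  clockwise couple 113 at a = 1.31: M₀a(2L − a)/(2EI) = 1842/EI
  δ_0 = 3689/EI
Flexibility coefficient — unit upward force at B: δ_{BB} = L³/(3EI) = 749.4/EI.
With EI = 21000 kN·m²: δ_0 = 0.17565 m and δ_{BB} = 0.035684 m/kN.
Compatibility — the beam at B must follow the support down by 0.012 m: δ_0 − R_B·δ_{BB} = 0.012, so R_B = (0.17565 − 0.012)/0.035684 = 4.586 kN.
Vertical equilibrium: R_A = ΣP − R_B = 44 − 4.586 = 39.41 kN.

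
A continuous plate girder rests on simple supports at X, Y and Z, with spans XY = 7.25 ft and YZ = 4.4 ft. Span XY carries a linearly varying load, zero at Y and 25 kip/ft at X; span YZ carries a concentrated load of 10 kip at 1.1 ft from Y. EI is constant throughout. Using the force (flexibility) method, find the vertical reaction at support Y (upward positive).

Insert a hinge at Y; M_Y is the redundant, and each span becomes simply supported.
Rotations at Y on the released spans (each span's end-slope, ×1/EI):
  span XY: triangular load, peak 25: 7w₀L³/(360EI) = 185.2/EI
  span YZ: point load 10 at a = 1.1: Pab(L + b)/(6LEI) = 10.59/EI
  relative rotation θ_0 = (185.2 + 10.59)/EI = 195.8/EI
A unit hogging moment at Y produces rotation L₁/(3EI) + L₂/(3EI) = 3.883/EI.
Slope continuity at Y: θ_0 = M_Y·3.883/EI, so M_Y = 195.8/3.883 = 50.43 kip·ft (hogging).
Span XY, ΣM about X with M_Y applied at Y: R_Y^{XY}·7.25 = 219 + 50.43, so R_Y^{XY} = 37.16 kip and R_X = 90.62 − 37.16 = 53.46 kip.
Span YZ, ΣM about Z: R_Y^{YZ}·4.4 = 33 + 50.43, so R_Y^{YZ} = 18.96 kip and R_Z = 10 − 18.96 = -8.961 kip.
R_Y = 37.16 + 18.96 = 56.13 kip.

R_Y = 56.13 kip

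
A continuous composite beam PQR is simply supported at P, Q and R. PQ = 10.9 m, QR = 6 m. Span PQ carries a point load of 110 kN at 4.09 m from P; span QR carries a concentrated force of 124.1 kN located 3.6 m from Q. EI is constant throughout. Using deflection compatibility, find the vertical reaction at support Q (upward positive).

R_Q = 134.6 kN

Release continuity at Q by inserting a hinge; the redundant is the internal moment M_Q. The primary structure is two simply-supported spans PQ and QR.
End slopes at the hinge Q, treating each span as simply supported:
  span PQ: point load 110 at a = 4.09: Pab(L + a)/(6LEI) = 702.2/EI
  span QR: point load 124.1 at a = 3.6: Pab(L + b)/(6LEI) = 250.2/EI
  relative rotation θ_0 = (702.2 + 250.2)/EI = 952.4/EI
A unit hogging moment at Q produces rotation L₁/(3EI) + L₂/(3EI) = 5.633/EI.
Slope continuity at Q: θ_0 = M_Q·5.633/EI, so M_Q = 952.4/5.633 = 169.1 kN·m (hogging).
Span PQ, ΣM about P with M_Q applied at Q: R_Q^{PQ}·10.9 = 449.9 + 169.1, so R_Q^{PQ} = 56.79 kN and R_P = 110 − 56.79 = 53.21 kN.
Span QR, ΣM about R: R_Q^{QR}·6 = 297.8 + 169.1, so R_Q^{QR} = 77.82 kN and R_R = 124.1 − 77.82 = 46.28 kN.
R_Q = 56.79 + 77.82 = 134.6 kN.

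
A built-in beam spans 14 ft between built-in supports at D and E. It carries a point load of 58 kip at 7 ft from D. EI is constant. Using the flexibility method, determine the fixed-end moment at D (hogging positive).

Release both end moments; the primary structure is a simply-supported span DE with redundants M_D and M_E.
End rotations of the released simple span under the applied load (×1/EI):
  at D: point load 58 at a = 7: Pab(L + b)/(6LEI) = 710.5/EI
  at E: point load 58 at a = 7: Pab(L + a)/(6LEI) = 710.5/EI
  θ_D0 = 710.5/EI,  θ_E0 = 710.5/EI
Flexibility coefficients: a unit moment at one end gives L/(3EI) there and L/(6EI) at the far end, so f₁₁ = f₂₂ = 4.667/EI and f₁₂ = f₂₁ = 2.333/EI.
Compatibility — zero rotation at each built-in end:
  4.667 M_D + 2.333 M_E = 710.5
  2.333 M_D + 4.667 M_E = 710.5
Solving the pair gives M_D = 101.5 kip·ft and M_E = 101.5 kip·ft (hogging).

M_D = 101.5 kip·ft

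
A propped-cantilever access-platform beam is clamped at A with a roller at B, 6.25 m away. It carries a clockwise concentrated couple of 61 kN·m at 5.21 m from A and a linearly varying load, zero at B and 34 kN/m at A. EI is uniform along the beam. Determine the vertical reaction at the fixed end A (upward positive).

R_A = 70.77 kN

Remove the prop at B; the released (primary) structure is a cantilever built in at A.
Free-end deflection of the primary structure under the applied loading (downward +):
  clockwise couple 61 at a = 5.21: M₀a(2L − a)/(2EI) = 1158/EI
  triangular load, peak 34 at the fixed end: w₀L⁴/(30EI) = 1729/EI
  δ_0 = 2888/EI
Flexibility coefficient — unit upward force at B: δ_{BB} = L³/(3EI) = 81.38/EI.
The prop prevents deflection at B: R_B = δ_0/δ_{BB} = 2888/81.38 = 35.48 kN.
Vertical equilibrium: R_A = ΣP − R_B = 106.2 − 35.48 = 70.77 kN.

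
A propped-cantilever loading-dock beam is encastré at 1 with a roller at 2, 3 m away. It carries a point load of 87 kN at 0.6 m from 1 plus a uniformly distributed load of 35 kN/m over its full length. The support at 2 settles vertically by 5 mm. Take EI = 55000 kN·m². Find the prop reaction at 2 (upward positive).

Choose R_2 as the redundant. The primary structure is the cantilever fixed at 1.
Primary-structure tip deflection at 2 by superposition:
  point load 87 at a = 0.6: Pa²(3L − a)/(6EI) = 43.85/EI
  UDL 35: wL⁴/(8EI) = 354.4/EI
  δ_0 = 398.2/EI
Tip deflection under a unit load at 2: L³/(3EI) = 9/EI.
With EI = 55000 kN·m²: δ_0 = 0.00724 m and δ_{22} = 0.000164 m/kN.
Compatibility — the beam at 2 must follow the support down by 0.005 m: δ_0 − R_2·δ_{22} = 0.005, so R_2 = (0.00724 − 0.005)/0.000164 = 13.69 kN.

R_2 = 13.69 kN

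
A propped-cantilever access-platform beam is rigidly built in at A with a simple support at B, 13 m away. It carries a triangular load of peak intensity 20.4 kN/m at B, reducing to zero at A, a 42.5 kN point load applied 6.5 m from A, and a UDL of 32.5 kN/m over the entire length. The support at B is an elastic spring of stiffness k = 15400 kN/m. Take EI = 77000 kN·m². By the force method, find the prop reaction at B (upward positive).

Release the roller at B. Primary structure: cantilever fixed at A.
Deflection at B on the released cantilever, summing each load's contribution:
  triangular load, peak 20.4 at the free end: 11w₀L⁴/(120EI) = 53409/EI
  point load 42.5 at a = 6.5: Pa²(3L − a)/(6EI) = 9726/EI
  UDL 32.5: wL⁴/(8EI) = 116029/EI
  δ_0 = 179164/EI
Tip deflection under a unit load at B: L³/(3EI) = 732.3/EI.
With EI = 77000 kN·m²: δ_0 = 2.3268 m and δ_{BB} = 0.009511 m/kN.
Compatibility — the spring shortens by R_B/k under the reaction it provides: δ_0 − R_B·δ_{BB} = R_B/k. With 1/k = 0.000065 m/kN, R_B = δ_0 / (δ_{BB} + 1/k) = 2.3268 / (0.009511 + 0.000065) = 243 kN.

R_B = 243 kN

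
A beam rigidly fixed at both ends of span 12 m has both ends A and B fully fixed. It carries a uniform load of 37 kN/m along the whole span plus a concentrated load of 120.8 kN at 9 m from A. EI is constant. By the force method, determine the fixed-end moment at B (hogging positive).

Release both end moments; the primary structure is a simply-supported span AB with redundants M_A and M_B.
On the primary (simply-supported) span, the end slopes from the loading are:
  at A: UDL 37: wL³/(24EI) = 2664/EI
  at B: UDL 37: wL³/(24EI) = 2664/EI
  at A: point load 120.8 at a = 9: Pab(L + b)/(6LEI) = 679.5/EI
  at B: point load 120.8 at a = 9: Pab(L + a)/(6LEI) = 951.3/EI
  θ_A0 = 3344/EI,  θ_B0 = 3615/EI
Flexibility coefficients: a unit moment at one end gives L/(3EI) there and L/(6EI) at the far end, so f₁₁ = f₂₂ = 4/EI and f₁₂ = f₂₁ = 2/EI.
Compatibility — zero rotation at each built-in end:
  4 M_A + 2 M_B = 3344
  2 M_A + 4 M_B = 3615
Solving the pair gives M_A = 511.9 kN·m and M_B = 647.9 kN·m (hogging).

M_B = 647.9 kN·m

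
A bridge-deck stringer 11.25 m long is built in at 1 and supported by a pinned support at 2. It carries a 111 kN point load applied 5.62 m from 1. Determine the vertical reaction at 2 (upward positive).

R_2 = 34.63 kN

Release the roller at 2. Primary structure: cantilever fixed at 1.
Downward deflection at the released point 2 due to the loads:
  point load 111 at a = 5.62: Pa²(3L − a)/(6EI) = 16437/EI
Flexibility coefficient — unit upward force at 2: δ_{22} = L³/(3EI) = 474.6/EI.
Compatibility at 2: δ_0 − R_2·δ_{22} = 0, so R_2 = 16437/474.6 = 34.63 kN.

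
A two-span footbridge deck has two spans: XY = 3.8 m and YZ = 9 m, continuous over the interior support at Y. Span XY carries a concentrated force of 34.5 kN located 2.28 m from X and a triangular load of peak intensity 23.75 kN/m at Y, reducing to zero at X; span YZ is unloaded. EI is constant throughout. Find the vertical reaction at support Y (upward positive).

Take M_Y as the redundant. Released structure: two simple spans XY and YZ with a hinge at Y.
Discontinuity in slope at Y on the released structure — sum the simple-span end rotations:
  span XY: point load 34.5 at a = 2.28: Pab(L + a)/(6LEI) = 31.88/EI
  span XY: triangular load, peak 23.75: w₀L³/(45EI) = 28.96/EI
  relative rotation θ_0 = (60.84 + 0)/EI = 60.84/EI
A unit hogging moment at Y produces rotation L₁/(3EI) + L₂/(3EI) = 4.267/EI.
Compatibility: M_Y·(L₁+L₂)/(3EI) = θ_0, giving M_Y = 14.26 kN·m (hogging).
Span XY, ΣM about X with M_Y applied at Y: R_Y^{XY}·3.8 = 193 + 14.26, so R_Y^{XY} = 54.54 kN and R_X = 79.62 − 54.54 = 25.09 kN.
Span YZ, ΣM about Z: R_Y^{YZ}·9 = 0 + 14.26, so R_Y^{YZ} = 1.584 kN and R_Z = 0 − 1.584 = -1.584 kN.
R_Y = 54.54 + 1.584 = 56.12 kN.

R_Y = 56.12 kN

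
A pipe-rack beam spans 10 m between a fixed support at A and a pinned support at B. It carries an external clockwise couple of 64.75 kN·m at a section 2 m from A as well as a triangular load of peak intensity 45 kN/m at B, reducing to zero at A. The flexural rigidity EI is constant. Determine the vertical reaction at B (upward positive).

R_B = 127.2 kN

Take the reaction at B as the redundant and release it; the primary structure is a cantilever fixed at A.
Primary-structure tip deflection at B by superposition:
  clockwise couple 64.75 at a = 2: M₀a(2L − a)/(2EI) = 1166/EI
  triangular load, peak 45 at the free end: 11w₀L⁴/(120EI) = 41250/EI
  δ_0 = 42416/EI
Flexibility coefficient — unit upward force at B: δ_{BB} = L³/(3EI) = 333.3/EI.
The prop prevents deflection at B: R_B = δ_0/δ_{BB} = 42416/333.3 = 127.2 kN.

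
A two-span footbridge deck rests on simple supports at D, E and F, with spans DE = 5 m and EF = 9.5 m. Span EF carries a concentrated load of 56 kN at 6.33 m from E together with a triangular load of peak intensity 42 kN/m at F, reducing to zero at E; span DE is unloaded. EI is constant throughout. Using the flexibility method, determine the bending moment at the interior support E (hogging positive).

Insert a hinge at E; M_E is the redundant, and each span becomes simply supported.
End slopes at the hinge E, treating each span as simply supported:
  span EF: point load 56 at a = 6.33: Pab(L + b)/(6LEI) = 249.8/EI
  span EF: triangular load, peak 42: 7w₀L³/(360EI) = 700.2/EI
  relative rotation θ_0 = (0 + 950)/EI = 950/EI
A unit hogging moment at E produces rotation L₁/(3EI) + L₂/(3EI) = 4.833/EI.
Slope continuity at E: θ_0 = M_E·4.833/EI, so M_E = 950/4.833 = 196.5 kN·m (hogging).

M_E = 196.5 kN·m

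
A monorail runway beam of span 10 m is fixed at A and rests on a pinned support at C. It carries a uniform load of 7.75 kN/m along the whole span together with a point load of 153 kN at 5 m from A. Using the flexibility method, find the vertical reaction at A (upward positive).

Choose R_C as the redundant. The primary structure is the cantilever fixed at A.
Primary-structure tip deflection at C by superposition:
  UDL 7.75: wL⁴/(8EI) = 9688/EI
  point load 153 at a = 5: Pa²(3L − a)/(6EI) = 15938/EI
  δ_0 = 25625/EI
Flexibility coefficient — unit upward force at C: δ_{CC} = L³/(3EI) = 333.3/EI.
The prop prevents deflection at C: R_C = δ_0/δ_{CC} = 25625/333.3 = 76.88 kN.
Vertical equilibrium: R_A = ΣP − R_C = 230.5 − 76.88 = 153.6 kN.

R_A = 153.6 kN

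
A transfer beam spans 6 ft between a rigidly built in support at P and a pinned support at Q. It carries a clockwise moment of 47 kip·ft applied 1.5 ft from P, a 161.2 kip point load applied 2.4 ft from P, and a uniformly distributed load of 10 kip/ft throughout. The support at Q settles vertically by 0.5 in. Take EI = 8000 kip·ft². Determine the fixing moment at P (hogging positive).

M_P = 274.6 kip·ft

Take the reaction at Q as the redundant and release it; the primary structure is a cantilever fixed at P.
Deflection at Q on the released cantilever, summing each load's contribution:
  clockwise couple 47 at a = 1.5: M₀a(2L − a)/(2EI) = 370.1/EI
  point load 161.2 at a = 2.4: Pa²(3L − a)/(6EI) = 2414/EI
  UDL 10: wL⁴/(8EI) = 1620/EI
  δ_0 = 4404/EI
Flexibility coefficient — unit upward force at Q: δ_{QQ} = L³/(3EI) = 72/EI.
With EI = 8000 kip·ft²: δ_0 = 0.55053 ft and δ_{QQ} = 0.009 ft/kip.
Compatibility — the beam at Q must follow the support down by 0.04167 ft: δ_0 − R_Q·δ_{QQ} = 0.04167, so R_Q = (0.55053 − 0.04167)/0.009 = 56.54 kip.
Moment equilibrium about P: M_P = Σ(load moments about P) − R_Q·L = 613.9 − 56.54×6 = 274.6 kip·ft.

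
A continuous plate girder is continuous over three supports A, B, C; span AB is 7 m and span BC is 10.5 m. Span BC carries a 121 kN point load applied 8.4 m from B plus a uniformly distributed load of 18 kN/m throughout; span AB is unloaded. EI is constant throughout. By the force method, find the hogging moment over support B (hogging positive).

M_B = 222 kN·m

Release continuity at B by inserting a hinge; the redundant is the internal moment M_B. The primary structure is two simply-supported spans AB and BC.
Discontinuity in slope at B on the released structure — sum the simple-span end rotations:
  span BC: point load 121 at a = 8.4: Pab(L + b)/(6LEI) = 426.9/EI
  span BC: UDL 18: wL³/(24EI) = 868.2/EI
  relative rotation θ_0 = (0 + 1295)/EI = 1295/EI
A unit hogging moment at B produces rotation L₁/(3EI) + L₂/(3EI) = 5.833/EI.
Slope continuity at B: θ_0 = M_B·5.833/EI, so M_B = 1295/5.833 = 222 kN·m (hogging).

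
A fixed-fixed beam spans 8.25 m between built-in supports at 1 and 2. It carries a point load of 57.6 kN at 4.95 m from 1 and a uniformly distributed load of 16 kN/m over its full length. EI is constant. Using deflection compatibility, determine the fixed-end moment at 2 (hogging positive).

Take the two fixed-end moments M_1, M_2 as redundants; the released structure is the simple span 12.
Simple-span end rotations at 1 and 2 under the given loads:
  at 1: point load 57.6 at a = 4.95: Pab(L + b)/(6LEI) = 219.5/EI
  at 2: point load 57.6 at a = 4.95: Pab(L + a)/(6LEI) = 250.9/EI
  at 1: UDL 16: wL³/(24EI) = 374.3/EI
  at 2: UDL 16: wL³/(24EI) = 374.3/EI
  θ_10 = 593.9/EI,  θ_20 = 625.2/EI
Flexibility coefficients: a unit moment at one end gives L/(3EI) there and L/(6EI) at the far end, so f₁₁ = f₂₂ = 2.75/EI and f₁₂ = f₂₁ = 1.375/EI.
Compatibility — zero rotation at each built-in end:
  2.75 M_1 + 1.375 M_2 = 593.9
  1.375 M_1 + 2.75 M_2 = 625.2
Solving the pair gives M_1 = 136.4 kN·m and M_2 = 159.2 kN·m (hogging).

M_2 = 159.2 kN·m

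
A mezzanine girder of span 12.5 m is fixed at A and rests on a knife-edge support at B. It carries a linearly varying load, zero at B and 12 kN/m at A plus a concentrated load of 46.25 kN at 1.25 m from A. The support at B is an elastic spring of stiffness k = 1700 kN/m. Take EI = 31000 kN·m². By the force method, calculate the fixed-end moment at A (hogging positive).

Remove the prop at B; the released (primary) structure is a cantilever built in at A.
Deflection at B on the released cantilever, summing each load's contribution:
  triangular load, peak 12 at the fixed end: w₀L⁴/(30EI) = 9766/EI
  point load 46.25 at a = 1.25: Pa²(3L − a)/(6EI) = 436.6/EI
  δ_0 = 10202/EI
Tip deflection under a unit load at B: L³/(3EI) = 651/EI.
With EI = 31000 kN·m²: δ_0 = 0.3291 m and δ_{BB} = 0.021001 m/kN.
Compatibility — the spring shortens by R_B/k under the reaction it provides: δ_0 − R_B·δ_{BB} = R_B/k. With 1/k = 0.000588 m/kN, R_B = δ_0 / (δ_{BB} + 1/k) = 0.3291 / (0.021001 + 0.000588) = 15.24 kN.
Moment equilibrium about A: M_A = Σ(load moments about A) − R_B·L = 370.3 − 15.24×12.5 = 179.8 kN·m.

M_A = 179.8 kN·m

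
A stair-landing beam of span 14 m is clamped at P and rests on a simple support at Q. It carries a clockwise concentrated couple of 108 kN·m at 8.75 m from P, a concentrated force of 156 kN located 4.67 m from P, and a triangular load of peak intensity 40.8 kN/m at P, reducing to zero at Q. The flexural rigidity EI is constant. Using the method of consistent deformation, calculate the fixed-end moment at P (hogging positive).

Take the reaction at Q as the redundant and release it; the primary structure is a cantilever fixed at P.
Downward deflection at the released point Q due to the loads:
  clockwise couple 108 at a = 8.75: M₀a(2L − a)/(2EI) = 9096/EI
  point load 156 at a = 4.67: Pa²(3L − a)/(6EI) = 21167/EI
  triangular load, peak 40.8 at the fixed end: w₀L⁴/(30EI) = 52246/EI
  δ_0 = 82509/EI
Tip deflection under a unit load at Q: L³/(3EI) = 914.7/EI.
The prop prevents deflection at Q: R_Q = δ_0/δ_{QQ} = 82509/914.7 = 90.21 kN.
Moment equilibrium about P: M_P = Σ(load moments about P) − R_Q·L = 2169 − 90.21×14 = 906.4 kN·m.

M_P = 906.4 kN·m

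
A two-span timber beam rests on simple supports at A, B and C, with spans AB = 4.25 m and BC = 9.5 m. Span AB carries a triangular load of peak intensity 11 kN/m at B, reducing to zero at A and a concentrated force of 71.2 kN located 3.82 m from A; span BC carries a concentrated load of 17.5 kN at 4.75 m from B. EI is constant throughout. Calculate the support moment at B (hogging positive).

Release continuity at B by inserting a hinge; the redundant is the internal moment M_B. The primary structure is two simply-supported spans AB and BC.
Rotations at B on the released spans (each span's end-slope, ×1/EI):
  span AB: triangular load, peak 11: w₀L³/(45EI) = 18.76/EI
  span AB: point load 71.2 at a = 3.82: Pab(L + a)/(6LEI) = 37.01/EI
  span BC: point load 17.5 at a = 4.75: Pab(L + b)/(6LEI) = 98.71/EI
  relative rotation θ_0 = (55.78 + 98.71)/EI = 154.5/EI
A unit hogging moment at B produces rotation L₁/(3EI) + L₂/(3EI) = 4.583/EI.
Slope continuity at B: θ_0 = M_B·4.583/EI, so M_B = 154.5/4.583 = 33.71 kN·m (hogging).

M_B = 33.71 kN·m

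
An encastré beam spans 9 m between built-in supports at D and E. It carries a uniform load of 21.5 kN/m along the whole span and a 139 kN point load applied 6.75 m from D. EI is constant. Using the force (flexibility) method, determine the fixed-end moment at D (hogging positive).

M_D = 203.8 kN·m

Take the two fixed-end moments M_D, M_E as redundants; the released structure is the simple span DE.
End rotations of the released simple span under the applied load (×1/EI):
  at D: UDL 21.5: wL³/(24EI) = 653.1/EI
  at E: UDL 21.5: wL³/(24EI) = 653.1/EI
  at D: point load 139 at a = 6.75: Pab(L + b)/(6LEI) = 439.8/EI
  at E: point load 139 at a = 6.75: Pab(L + a)/(6LEI) = 615.7/EI
  θ_D0 = 1093/EI,  θ_E0 = 1269/EI
Flexibility coefficients: a unit moment at one end gives L/(3EI) there and L/(6EI) at the far end, so f₁₁ = f₂₂ = 3/EI and f₁₂ = f₂₁ = 1.5/EI.
Compatibility — zero rotation at each built-in end:
  3 M_D + 1.5 M_E = 1093
  1.5 M_D + 3 M_E = 1269
Solving the pair gives M_D = 203.8 kN·m and M_E = 321 kN·m (hogging).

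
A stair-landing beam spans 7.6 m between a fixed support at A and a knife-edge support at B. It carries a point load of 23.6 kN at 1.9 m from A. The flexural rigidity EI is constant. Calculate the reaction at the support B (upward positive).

Release the roller at B. Primary structure: cantilever fixed at A.
Primary-structure tip deflection at B by superposition:
  point load 23.6 at a = 1.9: Pa²(3L − a)/(6EI) = 296.8/EI
Tip deflection under a unit load at B: L³/(3EI) = 146.3/EI.
The prop prevents deflection at B: R_B = δ_0/δ_{BB} = 296.8/146.3 = 2.028 kN.

R_B = 2.028 kN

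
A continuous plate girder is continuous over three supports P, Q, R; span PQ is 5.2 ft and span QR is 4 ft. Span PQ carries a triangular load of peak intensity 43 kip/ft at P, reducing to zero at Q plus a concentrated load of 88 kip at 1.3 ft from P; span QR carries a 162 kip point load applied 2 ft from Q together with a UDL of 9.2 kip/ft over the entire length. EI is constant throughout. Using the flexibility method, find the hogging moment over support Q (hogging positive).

Take M_Q as the redundant. Released structure: two simple spans PQ and QR with a hinge at Q.
End slopes at the hinge Q, treating each span as simply supported:
  span PQ: triangular load, peak 43: 7w₀L³/(360EI) = 117.6/EI
  span PQ: point load 88 at a = 1.3: Pab(L + a)/(6LEI) = 92.95/EI
  span QR: point load 162 at a = 2: Pab(L + b)/(6LEI) = 162/EI
  span QR: UDL 9.2: wL³/(24EI) = 24.53/EI
  relative rotation θ_0 = (210.5 + 186.5)/EI = 397/EI
A unit hogging moment at Q produces rotation L₁/(3EI) + L₂/(3EI) = 3.067/EI.
Compatibility: M_Q·(L₁+L₂)/(3EI) = θ_0, giving M_Q = 129.5 kip·ft (hogging).

M_Q = 129.5 kip·ft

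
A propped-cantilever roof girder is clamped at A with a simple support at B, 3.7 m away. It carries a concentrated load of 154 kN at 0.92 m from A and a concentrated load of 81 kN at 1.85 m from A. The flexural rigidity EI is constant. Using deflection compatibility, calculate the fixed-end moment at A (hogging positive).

M_A = 149.4 kN·m

Take the reaction at B as the redundant and release it; the primary structure is a cantilever fixed at A.
Deflection at B on the released cantilever, summing each load's contribution:
  point load 154 at a = 0.92: Pa²(3L − a)/(6EI) = 221.2/EI
  point load 81 at a = 1.85: Pa²(3L − a)/(6EI) = 427.4/EI
  δ_0 = 648.5/EI
Tip deflection under a unit load at B: L³/(3EI) = 16.88/EI.
The prop prevents deflection at B: R_B = δ_0/δ_{BB} = 648.5/16.88 = 38.41 kN.
Moment equilibrium about A: M_A = Σ(load moments about A) − R_B·L = 291.5 − 38.41×3.7 = 149.4 kN·m.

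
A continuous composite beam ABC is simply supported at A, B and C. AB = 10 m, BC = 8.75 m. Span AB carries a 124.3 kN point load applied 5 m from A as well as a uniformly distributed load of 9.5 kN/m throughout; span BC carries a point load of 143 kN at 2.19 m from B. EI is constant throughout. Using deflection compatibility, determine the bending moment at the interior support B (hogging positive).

Take M_B as the redundant. Released structure: two simple spans AB and BC with a hinge at B.
End slopes at the hinge B, treating each span as simply supported:
  span AB: point load 124.3 at a = 5: Pab(L + a)/(6LEI) = 776.9/EI
  span AB: UDL 9.5: wL³/(24EI) = 395.8/EI
  span BC: point load 143 at a = 2.19: Pab(L + b)/(6LEI) = 599.1/EI
  relative rotation θ_0 = (1173 + 599.1)/EI = 1772/EI
A unit hogging moment at B produces rotation L₁/(3EI) + L₂/(3EI) = 6.25/EI.
Slope continuity at B: θ_0 = M_B·6.25/EI, so M_B = 1772/6.25 = 283.5 kN·m (hogging).

M_B = 283.5 kN·m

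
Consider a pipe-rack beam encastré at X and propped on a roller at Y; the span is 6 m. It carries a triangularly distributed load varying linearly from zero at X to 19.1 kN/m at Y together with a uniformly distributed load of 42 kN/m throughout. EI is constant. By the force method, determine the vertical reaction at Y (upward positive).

R_Y = 126 kN

Take the reaction at Y as the redundant and release it; the primary structure is a cantilever fixed at X.
Free-end deflection of the primary structure under the applied loading (downward +):
  triangular load, peak 19.1 at the free end: 11w₀L⁴/(120EI) = 2269/EI
  UDL 42: wL⁴/(8EI) = 6804/EI
  δ_0 = 9073/EI
Tip deflection under a unit load at Y: L³/(3EI) = 72/EI.
The prop prevents deflection at Y: R_Y = δ_0/δ_{YY} = 9073/72 = 126 kN.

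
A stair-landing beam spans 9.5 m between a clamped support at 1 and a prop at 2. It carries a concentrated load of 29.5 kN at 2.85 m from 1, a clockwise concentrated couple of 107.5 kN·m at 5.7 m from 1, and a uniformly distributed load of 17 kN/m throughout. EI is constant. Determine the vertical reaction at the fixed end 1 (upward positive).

R_1 = 112.6 kN

Remove the prop at 2; the released (primary) structure is a cantilever built in at 1.
Free-end deflection of the primary structure under the applied loading (downward +):
  point load 29.5 at a = 2.85: Pa²(3L − a)/(6EI) = 1024/EI
  clockwise couple 107.5 at a = 5.7: M₀a(2L − a)/(2EI) = 4075/EI
  UDL 17: wL⁴/(8EI) = 17308/EI
  δ_0 = 22407/EI
Flexibility coefficient — unit upward force at 2: δ_{22} = L³/(3EI) = 285.8/EI.
Compatibility at 2: δ_0 − R_2·δ_{22} = 0, so R_2 = 22407/285.8 = 78.4 kN.
Vertical equilibrium: R_1 = ΣP − R_2 = 191 − 78.4 = 112.6 kN.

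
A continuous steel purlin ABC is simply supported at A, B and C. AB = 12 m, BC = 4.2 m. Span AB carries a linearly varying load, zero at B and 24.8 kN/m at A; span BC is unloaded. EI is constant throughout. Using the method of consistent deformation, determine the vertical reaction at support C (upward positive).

Release continuity at B by inserting a hinge; the redundant is the internal moment M_B. The primary structure is two simply-supported spans AB and BC.
End slopes at the hinge B, treating each span as simply supported:
  span AB: triangular load, peak 24.8: 7w₀L³/(360EI) = 833.3/EI
  relative rotation θ_0 = (833.3 + 0)/EI = 833.3/EI
A unit hogging moment at B produces rotation L₁/(3EI) + L₂/(3EI) = 5.4/EI.
Compatibility: M_B·(L₁+L₂)/(3EI) = θ_0, giving M_B = 154.3 kN·m (hogging).
Span BC, ΣM about C: R_B^{BC}·4.2 = 0 + 154.3, so R_B^{BC} = 36.74 kN and R_C = 0 − 36.74 = -36.74 kN.

R_C = -36.74 kN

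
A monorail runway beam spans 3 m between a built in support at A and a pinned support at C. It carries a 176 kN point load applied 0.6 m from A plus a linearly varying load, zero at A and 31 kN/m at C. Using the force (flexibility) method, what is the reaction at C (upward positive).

Remove the prop at C; the released (primary) structure is a cantilever built in at A.
Primary-structure tip deflection at C by superposition:
  point load 176 at a = 0.6: Pa²(3L − a)/(6EI) = 88.7/EI
  triangular load, peak 31 at the free end: 11w₀L⁴/(120EI) = 230.2/EI
  δ_0 = 318.9/EI
Tip deflection under a unit load at C: L³/(3EI) = 9/EI.
Compatibility at C: δ_0 − R_C·δ_{CC} = 0, so R_C = 318.9/9 = 35.43 kN.

R_C = 35.43 kN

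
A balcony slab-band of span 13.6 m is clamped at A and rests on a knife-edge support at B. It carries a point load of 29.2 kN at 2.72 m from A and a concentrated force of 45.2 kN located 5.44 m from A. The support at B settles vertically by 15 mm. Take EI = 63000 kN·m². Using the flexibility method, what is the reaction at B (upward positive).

Take the reaction at B as the redundant and release it; the primary structure is a cantilever fixed at A.
Deflection at B on the released cantilever, summing each load's contribution:
  point load 29.2 at a = 2.72: Pa²(3L − a)/(6EI) = 1371/EI
  point load 45.2 at a = 5.44: Pa²(3L − a)/(6EI) = 7883/EI
  δ_0 = 9254/EI
Flexibility coefficient — unit upward force at B: δ_{BB} = L³/(3EI) = 838.5/EI.
With EI = 63000 kN·m²: δ_0 = 0.14689 m and δ_{BB} = 0.013309 m/kN.
Compatibility — the beam at B must follow the support down by 0.015 m: δ_0 − R_B·δ_{BB} = 0.015, so R_B = (0.14689 − 0.015)/0.013309 = 9.91 kN.

R_B = 9.91 kN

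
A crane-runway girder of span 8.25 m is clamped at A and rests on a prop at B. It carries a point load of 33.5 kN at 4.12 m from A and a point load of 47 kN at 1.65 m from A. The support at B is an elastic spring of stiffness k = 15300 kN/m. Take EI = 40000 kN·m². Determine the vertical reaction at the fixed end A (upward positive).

R_A = 67.6 kN

Remove the prop at B; the released (primary) structure is a cantilever built in at A.
Deflection at B on the released cantilever, summing each load's contribution:
  point load 33.5 at a = 4.12: Pa²(3L − a)/(6EI) = 1955/EI
  point load 47 at a = 1.65: Pa²(3L − a)/(6EI) = 492.6/EI
  δ_0 = 2448/EI
Tip deflection under a unit load at B: L³/(3EI) = 187.2/EI.
With EI = 40000 kN·m²: δ_0 = 0.061195 m and δ_{BB} = 0.004679 m/kN.
Compatibility — the spring shortens by R_B/k under the reaction it provides: δ_0 − R_B·δ_{BB} = R_B/k. With 1/k = 0.000065 m/kN, R_B = δ_0 / (δ_{BB} + 1/k) = 0.061195 / (0.004679 + 0.000065) = 12.9 kN.
Vertical equilibrium: R_A = ΣP − R_B = 80.5 − 12.9 = 67.6 kN.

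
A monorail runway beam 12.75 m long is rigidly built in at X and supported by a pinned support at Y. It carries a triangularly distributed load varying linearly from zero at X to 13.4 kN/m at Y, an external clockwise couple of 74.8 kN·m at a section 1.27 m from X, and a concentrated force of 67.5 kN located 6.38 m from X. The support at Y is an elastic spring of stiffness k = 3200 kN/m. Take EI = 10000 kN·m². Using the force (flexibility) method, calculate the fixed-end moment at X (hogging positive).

M_X = 346 kN·m

Remove the prop at Y; the released (primary) structure is a cantilever built in at X.
Deflection at Y on the released cantilever, summing each load's contribution:
  triangular load, peak 13.4 at the free end: 11w₀L⁴/(120EI) = 32461/EI
  clockwise couple 74.8 at a = 1.27: M₀a(2L − a)/(2EI) = 1151/EI
  point load 67.5 at a = 6.38: Pa²(3L − a)/(6EI) = 14594/EI
  δ_0 = 48206/EI
Tip deflection under a unit load at Y: L³/(3EI) = 690.9/EI.
With EI = 10000 kN·m²: δ_0 = 4.8206 m and δ_{YY} = 0.069089 m/kN.
Compatibility — the spring shortens by R_Y/k under the reaction it provides: δ_0 − R_Y·δ_{YY} = R_Y/k. With 1/k = 0.000313 m/kN, R_Y = δ_0 / (δ_{YY} + 1/k) = 4.8206 / (0.069089 + 0.000313) = 69.46 kN.
Moment equilibrium about X: M_X = Σ(load moments about X) − R_Y·L = 1232 − 69.46×12.75 = 346 kN·m.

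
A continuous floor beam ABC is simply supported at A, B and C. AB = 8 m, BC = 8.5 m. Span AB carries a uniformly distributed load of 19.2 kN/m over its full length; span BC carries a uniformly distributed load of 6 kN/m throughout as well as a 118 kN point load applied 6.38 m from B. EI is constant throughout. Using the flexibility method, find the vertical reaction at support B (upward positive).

R_B = 171.2 kN

Release continuity at B by inserting a hinge; the redundant is the internal moment M_B. The primary structure is two simply-supported spans AB and BC.
End slopes at the hinge B, treating each span as simply supported:
  span AB: UDL 19.2: wL³/(24EI) = 409.6/EI
  span BC: UDL 6: wL³/(24EI) = 153.5/EI
  span BC: point load 118 at a = 6.38: Pab(L + b)/(6LEI) = 332.3/EI
  relative rotation θ_0 = (409.6 + 485.9)/EI = 895.5/EI
A unit hogging moment at B produces rotation L₁/(3EI) + L₂/(3EI) = 5.5/EI.
Slope continuity at B: θ_0 = M_B·5.5/EI, so M_B = 895.5/5.5 = 162.8 kN·m (hogging).
Span AB, ΣM about A with M_B applied at B: R_B^{AB}·8 = 614.4 + 162.8, so R_B^{AB} = 97.15 kN and R_A = 153.6 − 97.15 = 56.45 kN.
Span BC, ΣM about C: R_B^{BC}·8.5 = 466.9 + 162.8, so R_B^{BC} = 74.09 kN and R_C = 169 − 74.09 = 94.91 kN.
R_B = 97.15 + 74.09 = 171.2 kN.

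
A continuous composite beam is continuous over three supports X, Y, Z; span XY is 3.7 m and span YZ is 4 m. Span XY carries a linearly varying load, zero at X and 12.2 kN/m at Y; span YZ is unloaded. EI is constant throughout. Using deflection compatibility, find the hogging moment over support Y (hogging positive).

Release continuity at Y by inserting a hinge; the redundant is the internal moment M_Y. The primary structure is two simply-supported spans XY and YZ.
Rotations at Y on the released spans (each span's end-slope, ×1/EI):
  span XY: triangular load, peak 12.2: w₀L³/(45EI) = 13.73/EI
  relative rotation θ_0 = (13.73 + 0)/EI = 13.73/EI
A unit hogging moment at Y produces rotation L₁/(3EI) + L₂/(3EI) = 2.567/EI.
Slope continuity at Y: θ_0 = M_Y·2.567/EI, so M_Y = 13.73/2.567 = 5.35 kN·m (hogging).

M_Y = 5.35 kN·m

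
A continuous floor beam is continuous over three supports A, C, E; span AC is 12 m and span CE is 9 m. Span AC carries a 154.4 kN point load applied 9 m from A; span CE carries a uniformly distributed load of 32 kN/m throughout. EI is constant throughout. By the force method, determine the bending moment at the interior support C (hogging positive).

M_C = 312.6 kN·m

Insert a hinge at C; M_C is the redundant, and each span becomes simply supported.
Discontinuity in slope at C on the released structure — sum the simple-span end rotations:
  span AC: point load 154.4 at a = 9: Pab(L + a)/(6LEI) = 1216/EI
  span CE: UDL 32: wL³/(24EI) = 972/EI
  relative rotation θ_0 = (1216 + 972)/EI = 2188/EI
A unit hogging moment at C produces rotation L₁/(3EI) + L₂/(3EI) = 7/EI.
Slope continuity at C: θ_0 = M_C·7/EI, so M_C = 2188/7 = 312.6 kN·m (hogging).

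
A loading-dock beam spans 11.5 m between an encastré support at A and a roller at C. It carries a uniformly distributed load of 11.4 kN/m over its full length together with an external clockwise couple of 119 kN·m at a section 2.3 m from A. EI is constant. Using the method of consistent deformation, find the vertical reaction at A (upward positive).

Remove the prop at C; the released (primary) structure is a cantilever built in at A.
Primary-structure tip deflection at C by superposition:
  UDL 11.4: wL⁴/(8EI) = 24923/EI
  clockwise couple 119 at a = 2.3: M₀a(2L − a)/(2EI) = 2833/EI
  δ_0 = 27756/EI
Tip deflection under a unit load at C: L³/(3EI) = 507/EI.
Compatibility at C: δ_0 − R_C·δ_{CC} = 0, so R_C = 27756/507 = 54.75 kN.
Vertical equilibrium: R_A = ΣP − R_C = 131.1 − 54.75 = 76.35 kN.

R_A = 76.35 kN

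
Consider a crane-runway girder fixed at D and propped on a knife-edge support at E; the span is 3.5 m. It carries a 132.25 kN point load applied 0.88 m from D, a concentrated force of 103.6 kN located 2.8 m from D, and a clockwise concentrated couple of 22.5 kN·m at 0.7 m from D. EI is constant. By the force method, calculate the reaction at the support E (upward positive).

R_E = 87.9 kN

Choose R_E as the redundant. The primary structure is the cantilever fixed at D.
Downward deflection at the released point E due to the loads:
  point load 132.25 at a = 0.88: Pa²(3L − a)/(6EI) = 164.2/EI
  point load 103.6 at a = 2.8: Pa²(3L − a)/(6EI) = 1042/EI
  clockwise couple 22.5 at a = 0.7: M₀a(2L − a)/(2EI) = 49.61/EI
  δ_0 = 1256/EI
Tip deflection under a unit load at E: L³/(3EI) = 14.29/EI.
Compatibility at E: δ_0 − R_E·δ_{EE} = 0, so R_E = 1256/14.29 = 87.9 kN.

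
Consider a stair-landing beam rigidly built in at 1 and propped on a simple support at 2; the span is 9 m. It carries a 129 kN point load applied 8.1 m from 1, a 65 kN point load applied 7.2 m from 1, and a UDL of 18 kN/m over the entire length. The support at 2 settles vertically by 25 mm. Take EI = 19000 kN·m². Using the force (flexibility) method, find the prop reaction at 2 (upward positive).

R_2 = 214.3 kN

Release the roller at 2. Primary structure: cantilever fixed at 1.
Free-end deflection of the primary structure under the applied loading (downward +):
  point load 129 at a = 8.1: Pa²(3L − a)/(6EI) = 26661/EI
  point load 65 at a = 7.2: Pa²(3L − a)/(6EI) = 11120/EI
  UDL 18: wL⁴/(8EI) = 14762/EI
  δ_0 = 52543/EI
Flexibility coefficient — unit upward force at 2: δ_{22} = L³/(3EI) = 243/EI.
With EI = 19000 kN·m²: δ_0 = 2.7654 m and δ_{22} = 0.012789 m/kN.
Compatibility — the beam at 2 must follow the support down by 0.025 m: δ_0 − R_2·δ_{22} = 0.025, so R_2 = (2.7654 − 0.025)/0.012789 = 214.3 kN.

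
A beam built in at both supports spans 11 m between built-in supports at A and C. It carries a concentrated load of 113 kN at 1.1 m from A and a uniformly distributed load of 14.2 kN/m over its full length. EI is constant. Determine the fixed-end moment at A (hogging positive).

Take the two fixed-end moments M_A, M_C as redundants; the released structure is the simple span AC.
Simple-span end rotations at A and C under the given loads:
  at A: point load 113 at a = 1.1: Pab(L + b)/(6LEI) = 389.7/EI
  at C: point load 113 at a = 1.1: Pab(L + a)/(6LEI) = 225.6/EI
  at A: UDL 14.2: wL³/(24EI) = 787.5/EI
  at C: UDL 14.2: wL³/(24EI) = 787.5/EI
  θ_A0 = 1177/EI,  θ_C0 = 1013/EI
Flexibility coefficients: a unit moment at one end gives L/(3EI) there and L/(6EI) at the far end, so f₁₁ = f₂₂ = 3.667/EI and f₁₂ = f₂₁ = 1.833/EI.
Compatibility — zero rotation at each built-in end:
  3.667 M_A + 1.833 M_C = 1177
  1.833 M_A + 3.667 M_C = 1013
Solving the pair gives M_A = 243.9 kN·m and M_C = 154.4 kN·m (hogging).

M_A = 243.9 kN·m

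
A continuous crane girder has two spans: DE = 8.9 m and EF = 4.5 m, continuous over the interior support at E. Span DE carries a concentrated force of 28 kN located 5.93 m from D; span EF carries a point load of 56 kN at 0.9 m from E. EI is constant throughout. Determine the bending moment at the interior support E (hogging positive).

Insert a hinge at E; M_E is the redundant, and each span becomes simply supported.
Rotations at E on the released spans (each span's end-slope, ×1/EI):
  span DE: point load 28 at a = 5.93: Pab(L + a)/(6LEI) = 137/EI
  span EF: point load 56 at a = 0.9: Pab(L + b)/(6LEI) = 54.43/EI
  relative rotation θ_0 = (137 + 54.43)/EI = 191.4/EI
A unit hogging moment at E produces rotation L₁/(3EI) + L₂/(3EI) = 4.467/EI.
Compatibility: M_E·(L₁+L₂)/(3EI) = θ_0, giving M_E = 42.85 kN·m (hogging).

M_E = 42.85 kN·m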